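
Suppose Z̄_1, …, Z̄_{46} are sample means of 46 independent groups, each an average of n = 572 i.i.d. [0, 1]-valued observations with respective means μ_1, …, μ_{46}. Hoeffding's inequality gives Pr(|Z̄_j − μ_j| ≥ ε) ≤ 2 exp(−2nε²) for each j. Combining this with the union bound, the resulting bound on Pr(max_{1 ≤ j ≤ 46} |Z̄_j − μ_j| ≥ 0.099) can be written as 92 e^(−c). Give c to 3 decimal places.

11.212

Union bound over the 46 events: Pr(max_{1 ≤ j ≤ 46} |Z̄_j − μ_j| ≥ 0.099) ≤ 46·2·exp(−2nε²) = 92 exp(−2·572·0.099²).
So c = 2·572·0.099² = 11.2123.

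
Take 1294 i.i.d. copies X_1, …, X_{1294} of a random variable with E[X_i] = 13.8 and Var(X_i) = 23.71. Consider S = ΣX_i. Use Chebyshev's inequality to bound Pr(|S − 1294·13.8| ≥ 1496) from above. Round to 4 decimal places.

Var(S) = n·Var(X_i) = 1294·23.71 = 30680.74.
Chebyshev: Pr(|S − 1294·13.8| ≥ 1496) ≤ Var(S)/1496² = 30680.74/2238016 = 0.0137.

0.0137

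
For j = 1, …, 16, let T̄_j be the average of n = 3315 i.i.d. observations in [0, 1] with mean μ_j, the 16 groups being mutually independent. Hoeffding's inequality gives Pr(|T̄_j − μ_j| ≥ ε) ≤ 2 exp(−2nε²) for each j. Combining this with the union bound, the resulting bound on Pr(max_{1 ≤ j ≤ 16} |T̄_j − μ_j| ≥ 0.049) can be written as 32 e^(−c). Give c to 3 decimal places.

Union bound over the 16 events: Pr(max_{1 ≤ j ≤ 16} |T̄_j − μ_j| ≥ 0.049) ≤ 16·2·exp(−2nε²) = 32 exp(−2·3315·0.049²).
So c = 2·3315·0.049² = 15.9186.

15.919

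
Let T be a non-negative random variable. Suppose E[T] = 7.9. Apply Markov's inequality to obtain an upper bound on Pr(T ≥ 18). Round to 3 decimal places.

0.439

Markov's inequality: for a non-negative random variable, Pr(T ≥ a) ≤ E[T]/a.
Here E[T] = 7.9 and a = 18, so the bound is 7.9/18 = 0.4389.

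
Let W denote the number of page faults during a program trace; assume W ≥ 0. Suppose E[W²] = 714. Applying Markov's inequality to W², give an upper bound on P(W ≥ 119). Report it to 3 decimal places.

Since W ≥ 0, the event {W ≥ 119} is the same as {W² ≥ 14161}.
Markov's inequality applied to W² gives P(W² ≥ 14161) ≤ E[W²]/14161 = 714/14161 = 0.0504.

0.050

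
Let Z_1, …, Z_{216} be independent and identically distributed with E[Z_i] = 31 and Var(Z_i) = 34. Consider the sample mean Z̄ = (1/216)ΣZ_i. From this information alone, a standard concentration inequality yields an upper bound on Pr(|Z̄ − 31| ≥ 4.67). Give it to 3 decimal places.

With mean and variance of each term known, Chebyshev's inequality bounds the deviation of the sum (or sample mean).
Var(Z̄) = Var(Z_i)/n = 34/216 = 0.15741.
Chebyshev: Pr(|Z̄ − 31| ≥ 4.67) ≤ Var(Z̄)/(4.67)² = 34/(216·4.67²) = 0.0072.

0.007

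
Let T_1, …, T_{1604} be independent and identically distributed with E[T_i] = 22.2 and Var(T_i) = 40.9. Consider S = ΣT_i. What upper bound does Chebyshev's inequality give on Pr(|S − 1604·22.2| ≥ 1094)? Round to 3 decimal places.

Var(S) = n·Var(T_i) = 1604·40.9 = 65603.6.
Chebyshev: Pr(|S − 1604·22.2| ≥ 1094) ≤ Var(S)/1094² = 65603.6/1196836 = 0.0548.

0.055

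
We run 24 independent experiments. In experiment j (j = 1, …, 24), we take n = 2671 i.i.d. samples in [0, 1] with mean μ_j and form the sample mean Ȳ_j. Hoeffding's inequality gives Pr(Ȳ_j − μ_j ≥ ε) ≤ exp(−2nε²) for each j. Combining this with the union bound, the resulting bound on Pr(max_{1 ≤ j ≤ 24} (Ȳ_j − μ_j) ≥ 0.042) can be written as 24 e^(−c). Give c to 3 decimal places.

9.423

Union bound over the 24 events: Pr(max_{1 ≤ j ≤ 24} (Ȳ_j − μ_j) ≥ 0.042) ≤ 24·exp(−2nε²) = 24 exp(−2·2671·0.042²).
So c = 2·2671·0.042² = 9.4233.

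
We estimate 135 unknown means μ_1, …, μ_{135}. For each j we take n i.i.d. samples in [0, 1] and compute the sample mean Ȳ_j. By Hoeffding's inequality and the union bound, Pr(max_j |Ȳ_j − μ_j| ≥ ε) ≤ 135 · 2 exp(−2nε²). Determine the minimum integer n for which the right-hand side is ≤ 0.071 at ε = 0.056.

1315

Need 2·135·exp(−2nε²) ≤ 0.071, i.e. exp(−2nε²) ≤ 0.071/270.
So 2nε² ≥ ln(270/0.071) = 8.243497.
Hence n ≥ 8.243497/(2·0.056²) = 1314.333.
The smallest integer n is 1315.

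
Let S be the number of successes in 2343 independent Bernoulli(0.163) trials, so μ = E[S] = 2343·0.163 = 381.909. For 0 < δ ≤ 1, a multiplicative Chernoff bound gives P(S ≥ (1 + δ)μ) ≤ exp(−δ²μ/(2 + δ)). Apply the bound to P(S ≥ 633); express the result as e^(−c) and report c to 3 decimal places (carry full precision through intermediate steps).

Write 633 = (1 + δ)μ, so δ = 633/381.909 − 1 = 0.6574629…
Then the exponent is δ²μ/(2 + δ) = (633 − μ)² / (μ·(2 + δ)) = 62.120535.

62.121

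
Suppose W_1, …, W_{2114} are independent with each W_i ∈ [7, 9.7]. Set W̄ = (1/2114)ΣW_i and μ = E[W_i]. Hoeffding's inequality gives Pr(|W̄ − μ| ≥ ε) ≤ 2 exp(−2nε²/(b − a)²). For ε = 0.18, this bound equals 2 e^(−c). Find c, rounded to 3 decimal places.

18.791

c = 2nε²/(b − a)² = 2·2114·0.18² / 2.7² = 18.7911.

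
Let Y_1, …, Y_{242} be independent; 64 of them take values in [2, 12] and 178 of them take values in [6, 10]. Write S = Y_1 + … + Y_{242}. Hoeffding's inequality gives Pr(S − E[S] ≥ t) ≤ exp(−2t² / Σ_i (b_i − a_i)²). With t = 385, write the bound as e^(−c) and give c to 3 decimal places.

Σ(b_i − a_i)² = 64·10² + 178·4² = 9248.
c = 2t² / 9248 = 2·385² / 9248 = 32.0556.

32.056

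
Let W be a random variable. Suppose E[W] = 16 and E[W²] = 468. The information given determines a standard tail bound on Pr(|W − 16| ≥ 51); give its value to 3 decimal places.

The first two moments determine the variance, so Chebyshev's inequality is the sharpest standard bound available.
Var(W) = E[W²] − (E[W])² = 468 − 256 = 212.
Chebyshev's inequality: Pr(|W − μ| ≥ t) ≤ Var(W)/t² = 212/2601 = 0.0815.

0.082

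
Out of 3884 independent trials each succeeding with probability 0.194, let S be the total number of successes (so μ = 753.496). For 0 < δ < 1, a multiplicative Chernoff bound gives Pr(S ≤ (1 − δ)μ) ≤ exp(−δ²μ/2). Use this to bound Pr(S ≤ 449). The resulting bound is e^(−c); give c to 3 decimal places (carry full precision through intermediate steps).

Write 449 = (1 − δ)μ, so δ = 1 − 449/753.496 = 0.404111…
Then the exponent is δ²μ/2 = (μ − 449)²/(2μ) = 61.525087.

61.525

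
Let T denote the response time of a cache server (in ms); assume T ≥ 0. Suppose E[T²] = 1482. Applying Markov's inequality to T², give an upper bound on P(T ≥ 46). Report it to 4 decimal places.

Since T ≥ 0, the event {T ≥ 46} is the same as {T² ≥ 2116}.
Markov's inequality applied to T² gives P(T² ≥ 2116) ≤ E[T²]/2116 = 1482/2116 = 0.7004.

0.7004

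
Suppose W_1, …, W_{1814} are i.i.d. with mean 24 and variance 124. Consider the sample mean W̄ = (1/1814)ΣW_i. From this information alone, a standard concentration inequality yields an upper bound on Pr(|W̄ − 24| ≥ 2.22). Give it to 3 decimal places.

With mean and variance of each term known, Chebyshev's inequality bounds the deviation of the sum (or sample mean).
Var(W̄) = Var(W_i)/n = 124/1814 = 0.068357.
Chebyshev: Pr(|W̄ − 24| ≥ 2.22) ≤ Var(W̄)/(2.22)² = 124/(1814·2.22²) = 0.0139.

0.014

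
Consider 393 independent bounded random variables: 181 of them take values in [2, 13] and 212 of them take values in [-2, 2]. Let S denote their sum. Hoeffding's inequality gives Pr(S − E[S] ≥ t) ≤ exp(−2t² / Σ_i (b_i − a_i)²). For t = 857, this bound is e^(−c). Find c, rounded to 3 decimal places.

Σ(b_i − a_i)² = 181·11² + 212·4² = 25293.
c = 2t² / 25293 = 2·857² / 25293 = 58.0753.

58.075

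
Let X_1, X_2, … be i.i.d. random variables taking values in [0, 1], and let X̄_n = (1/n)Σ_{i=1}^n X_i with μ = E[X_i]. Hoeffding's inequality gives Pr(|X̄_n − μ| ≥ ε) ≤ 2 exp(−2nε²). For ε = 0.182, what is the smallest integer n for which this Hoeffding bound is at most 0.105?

Require 2·exp(−2nε²) ≤ 0.105, i.e. 2nε² ≥ ln(2/0.105) = 2.946942.
So n ≥ 2.946942 / (2·0.182²) = 44.483.
The smallest integer n is 45.

45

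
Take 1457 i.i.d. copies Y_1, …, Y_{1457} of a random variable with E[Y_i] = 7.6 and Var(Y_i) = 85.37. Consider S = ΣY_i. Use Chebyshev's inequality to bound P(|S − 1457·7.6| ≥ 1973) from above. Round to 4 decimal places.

0.0320

Var(S) = n·Var(Y_i) = 1457·85.37 = 124384.09.
Chebyshev: P(|S − 1457·7.6| ≥ 1973) ≤ Var(S)/1973² = 124384.09/3892729 = 0.0320.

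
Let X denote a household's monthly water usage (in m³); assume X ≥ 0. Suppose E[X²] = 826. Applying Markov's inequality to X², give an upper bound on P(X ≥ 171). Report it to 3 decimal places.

0.028

Since X ≥ 0, the event {X ≥ 171} is the same as {X² ≥ 29241}.
Markov's inequality applied to X² gives P(X² ≥ 29241) ≤ E[X²]/29241 = 826/29241 = 0.0282.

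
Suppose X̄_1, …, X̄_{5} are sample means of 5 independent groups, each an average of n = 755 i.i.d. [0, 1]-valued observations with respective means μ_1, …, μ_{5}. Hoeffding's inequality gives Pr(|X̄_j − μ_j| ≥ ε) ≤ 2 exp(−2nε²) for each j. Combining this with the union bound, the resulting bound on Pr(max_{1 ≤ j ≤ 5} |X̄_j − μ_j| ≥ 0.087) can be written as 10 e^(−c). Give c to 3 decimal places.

11.429

Union bound over the 5 events: Pr(max_{1 ≤ j ≤ 5} |X̄_j − μ_j| ≥ 0.087) ≤ 5·2·exp(−2nε²) = 10 exp(−2·755·0.087²).
So c = 2·755·0.087² = 11.4292.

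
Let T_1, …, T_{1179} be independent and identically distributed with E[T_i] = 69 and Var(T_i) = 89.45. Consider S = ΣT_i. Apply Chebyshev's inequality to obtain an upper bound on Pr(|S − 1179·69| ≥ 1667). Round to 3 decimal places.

Var(S) = n·Var(T_i) = 1179·89.45 = 105461.55.
Chebyshev: Pr(|S − 1179·69| ≥ 1667) ≤ Var(S)/1667² = 105461.55/2778889 = 0.0380.

0.038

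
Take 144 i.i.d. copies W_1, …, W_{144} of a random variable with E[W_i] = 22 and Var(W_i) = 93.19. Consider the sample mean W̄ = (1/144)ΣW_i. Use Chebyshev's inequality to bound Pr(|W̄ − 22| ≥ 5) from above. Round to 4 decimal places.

0.0259

Var(W̄) = Var(W_i)/n = 93.19/144 = 0.64715.
Chebyshev: Pr(|W̄ − 22| ≥ 5) ≤ Var(W̄)/(5)² = 93.19/(144·5²) = 0.0259.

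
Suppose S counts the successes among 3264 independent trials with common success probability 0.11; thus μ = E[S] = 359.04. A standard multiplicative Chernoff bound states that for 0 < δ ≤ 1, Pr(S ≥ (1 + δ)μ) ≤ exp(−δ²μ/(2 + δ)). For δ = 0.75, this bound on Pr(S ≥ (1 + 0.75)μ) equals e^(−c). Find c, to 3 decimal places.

c = δ²μ/(2 + δ) = 0.75²·359.04/(2 + 0.75) = 73.4400.

73.440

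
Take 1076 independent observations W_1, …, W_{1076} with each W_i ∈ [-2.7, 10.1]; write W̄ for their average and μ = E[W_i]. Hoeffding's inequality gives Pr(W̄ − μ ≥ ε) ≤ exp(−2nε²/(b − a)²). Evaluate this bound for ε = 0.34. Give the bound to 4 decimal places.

Exponent: 2nε²/(b − a)² = 2·1076·0.34² / 12.8² = 1.51838.
Bound = exp(−1.51838) = 0.21907.

0.2191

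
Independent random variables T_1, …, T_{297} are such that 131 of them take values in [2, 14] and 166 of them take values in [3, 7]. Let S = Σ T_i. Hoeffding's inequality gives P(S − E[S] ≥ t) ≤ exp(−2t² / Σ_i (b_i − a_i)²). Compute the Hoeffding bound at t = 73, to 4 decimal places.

Σ(b_i − a_i)² = 131·12² + 166·4² = 21520.
Exponent = 2·73² / 21520 = 0.49526.
Bound = exp(−0.49526) = 0.60941.

0.6094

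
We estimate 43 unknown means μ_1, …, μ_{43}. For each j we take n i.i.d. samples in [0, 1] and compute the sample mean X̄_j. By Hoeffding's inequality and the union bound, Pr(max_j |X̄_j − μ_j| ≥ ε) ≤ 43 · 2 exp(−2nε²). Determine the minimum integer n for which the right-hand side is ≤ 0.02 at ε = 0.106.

Need 2·43·exp(−2nε²) ≤ 0.02, i.e. exp(−2nε²) ≤ 0.02/86.
So 2nε² ≥ ln(86/0.02) = 8.366370.
Hence n ≥ 8.366370/(2·0.106²) = 372.302.
The smallest integer n is 373.

373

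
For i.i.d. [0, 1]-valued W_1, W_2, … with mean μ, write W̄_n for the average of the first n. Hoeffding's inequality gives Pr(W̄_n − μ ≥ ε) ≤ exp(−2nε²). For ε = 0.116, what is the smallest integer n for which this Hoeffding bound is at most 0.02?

Require exp(−2nε²) ≤ 0.02, i.e. 2nε² ≥ ln(1/0.02) = 3.912023.
So n ≥ 3.912023 / (2·0.116²) = 145.364.
The smallest integer n is 146.

146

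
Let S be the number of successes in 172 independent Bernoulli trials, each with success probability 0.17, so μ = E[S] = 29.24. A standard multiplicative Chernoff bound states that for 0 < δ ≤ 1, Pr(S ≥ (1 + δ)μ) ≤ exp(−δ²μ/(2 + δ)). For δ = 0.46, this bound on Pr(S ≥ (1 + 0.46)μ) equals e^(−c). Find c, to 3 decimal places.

2.515

c = δ²μ/(2 + δ) = 0.46²·29.24/(2 + 0.46) = 2.5151.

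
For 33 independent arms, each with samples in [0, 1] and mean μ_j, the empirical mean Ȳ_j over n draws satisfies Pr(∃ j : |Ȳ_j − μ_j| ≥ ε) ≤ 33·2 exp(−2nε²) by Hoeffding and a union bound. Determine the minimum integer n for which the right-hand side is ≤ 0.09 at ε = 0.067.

Need 2·33·exp(−2nε²) ≤ 0.09, i.e. exp(−2nε²) ≤ 0.09/66.
So 2nε² ≥ ln(66/0.09) = 6.597600.
Hence n ≥ 6.597600/(2·0.067²) = 734.863.
The smallest integer n is 735.

735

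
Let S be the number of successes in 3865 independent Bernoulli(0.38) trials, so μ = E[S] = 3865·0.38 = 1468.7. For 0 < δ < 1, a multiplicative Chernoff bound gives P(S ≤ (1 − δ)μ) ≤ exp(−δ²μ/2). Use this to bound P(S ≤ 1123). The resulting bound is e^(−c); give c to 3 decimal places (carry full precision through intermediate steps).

Write 1123 = (1 − δ)μ, so δ = 1 − 1123/1468.7 = 0.2353782…
Then the exponent is δ²μ/2 = (μ − 1123)²/(2μ) = 40.685126.

40.685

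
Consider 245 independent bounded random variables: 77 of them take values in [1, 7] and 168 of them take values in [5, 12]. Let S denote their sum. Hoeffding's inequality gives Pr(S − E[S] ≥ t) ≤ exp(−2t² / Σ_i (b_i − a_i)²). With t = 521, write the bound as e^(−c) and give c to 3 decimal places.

49.335

Σ(b_i − a_i)² = 77·6² + 168·7² = 11004.
c = 2t² / 11004 = 2·521² / 11004 = 49.3350.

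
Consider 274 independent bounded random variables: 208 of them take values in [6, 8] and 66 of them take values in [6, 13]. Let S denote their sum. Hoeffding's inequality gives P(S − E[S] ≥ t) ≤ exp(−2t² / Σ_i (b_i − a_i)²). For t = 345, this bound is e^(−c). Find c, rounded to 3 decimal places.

Σ(b_i − a_i)² = 208·2² + 66·7² = 4066.
c = 2t² / 4066 = 2·345² / 4066 = 58.5465.

58.546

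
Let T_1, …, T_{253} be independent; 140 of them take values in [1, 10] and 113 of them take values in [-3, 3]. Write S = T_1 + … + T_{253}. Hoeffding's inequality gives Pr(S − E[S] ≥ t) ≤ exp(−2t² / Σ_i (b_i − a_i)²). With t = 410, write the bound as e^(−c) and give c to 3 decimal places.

21.820

Σ(b_i − a_i)² = 140·9² + 113·6² = 15408.
c = 2t² / 15408 = 2·410² / 15408 = 21.8198.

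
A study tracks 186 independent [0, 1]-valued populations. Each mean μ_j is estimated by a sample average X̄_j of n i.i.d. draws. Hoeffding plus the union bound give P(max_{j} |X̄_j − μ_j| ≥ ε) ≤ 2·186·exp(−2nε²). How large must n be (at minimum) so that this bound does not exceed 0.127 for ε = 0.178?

126

Need 2·186·exp(−2nε²) ≤ 0.127, i.e. exp(−2nε²) ≤ 0.127/372.
So 2nε² ≥ ln(372/0.127) = 7.982462.
Hence n ≥ 7.982462/(2·0.178²) = 125.970.
The smallest integer n is 126.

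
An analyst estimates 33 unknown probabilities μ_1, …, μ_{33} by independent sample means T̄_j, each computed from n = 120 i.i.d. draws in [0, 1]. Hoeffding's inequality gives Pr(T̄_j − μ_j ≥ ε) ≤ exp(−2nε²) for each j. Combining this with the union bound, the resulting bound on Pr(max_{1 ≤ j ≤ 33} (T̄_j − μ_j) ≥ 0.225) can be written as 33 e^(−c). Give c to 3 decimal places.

12.150

Union bound over the 33 events: Pr(max_{1 ≤ j ≤ 33} (T̄_j − μ_j) ≥ 0.225) ≤ 33·exp(−2nε²) = 33 exp(−2·120·0.225²).
So c = 2·120·0.225² = 12.1500.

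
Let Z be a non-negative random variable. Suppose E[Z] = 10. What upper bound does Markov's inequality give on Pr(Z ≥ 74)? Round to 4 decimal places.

Markov's inequality: for a non-negative random variable, Pr(Z ≥ a) ≤ E[Z]/a.
Here E[Z] = 10 and a = 74, so the bound is 10/74 = 0.1351.

0.1351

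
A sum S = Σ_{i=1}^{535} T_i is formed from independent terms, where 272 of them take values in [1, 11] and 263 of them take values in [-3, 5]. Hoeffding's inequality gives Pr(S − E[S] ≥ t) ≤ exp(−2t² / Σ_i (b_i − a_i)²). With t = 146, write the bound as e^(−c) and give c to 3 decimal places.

0.968

Σ(b_i − a_i)² = 272·10² + 263·8² = 44032.
c = 2t² / 44032 = 2·146² / 44032 = 0.9682.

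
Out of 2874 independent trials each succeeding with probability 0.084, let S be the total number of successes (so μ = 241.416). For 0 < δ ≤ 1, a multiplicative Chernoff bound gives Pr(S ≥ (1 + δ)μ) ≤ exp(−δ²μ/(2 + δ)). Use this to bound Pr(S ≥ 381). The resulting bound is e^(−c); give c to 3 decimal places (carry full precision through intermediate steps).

Write 381 = (1 + δ)μ, so δ = 381/241.416 − 1 = 0.5781887…
Then the exponent is δ²μ/(2 + δ) = (381 − μ)² / (μ·(2 + δ)) = 31.303329.

31.303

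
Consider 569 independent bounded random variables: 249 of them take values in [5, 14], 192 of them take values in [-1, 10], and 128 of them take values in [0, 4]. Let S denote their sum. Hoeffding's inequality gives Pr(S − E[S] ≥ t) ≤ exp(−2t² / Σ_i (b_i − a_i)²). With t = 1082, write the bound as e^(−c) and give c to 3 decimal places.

51.518

Σ(b_i − a_i)² = 249·9² + 192·11² + 128·4² = 45449.
c = 2t² / 45449 = 2·1082² / 45449 = 51.5181.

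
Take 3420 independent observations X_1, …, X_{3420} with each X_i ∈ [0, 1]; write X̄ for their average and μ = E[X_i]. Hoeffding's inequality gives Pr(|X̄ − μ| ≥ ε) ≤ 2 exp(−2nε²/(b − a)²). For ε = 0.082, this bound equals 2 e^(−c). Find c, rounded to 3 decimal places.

45.992

c = 2nε²/(b − a)² = 2·3420·0.082² / 1² = 45.9922.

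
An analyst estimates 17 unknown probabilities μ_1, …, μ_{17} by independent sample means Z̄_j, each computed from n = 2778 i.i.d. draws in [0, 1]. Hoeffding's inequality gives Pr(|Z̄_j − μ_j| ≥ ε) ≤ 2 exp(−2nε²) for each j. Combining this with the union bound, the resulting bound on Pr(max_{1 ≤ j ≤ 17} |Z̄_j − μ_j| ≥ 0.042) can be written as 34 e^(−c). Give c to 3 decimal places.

Union bound over the 17 events: Pr(max_{1 ≤ j ≤ 17} |Z̄_j − μ_j| ≥ 0.042) ≤ 17·2·exp(−2nε²) = 34 exp(−2·2778·0.042²).
So c = 2·2778·0.042² = 9.8008.

9.801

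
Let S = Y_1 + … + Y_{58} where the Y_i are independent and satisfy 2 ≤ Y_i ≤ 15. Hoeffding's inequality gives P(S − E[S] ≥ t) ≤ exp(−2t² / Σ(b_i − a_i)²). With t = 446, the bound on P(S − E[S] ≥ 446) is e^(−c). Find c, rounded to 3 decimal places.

Σ(b_i − a_i)² = 58·(13)² = 9802.
c = 2t²/9802 = 2·446²/9802 = 40.5868.

40.587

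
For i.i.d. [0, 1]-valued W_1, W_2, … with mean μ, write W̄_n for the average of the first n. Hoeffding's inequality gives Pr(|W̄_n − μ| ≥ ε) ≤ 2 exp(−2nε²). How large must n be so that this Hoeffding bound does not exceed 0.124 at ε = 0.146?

Require 2·exp(−2nε²) ≤ 0.124, i.e. 2nε² ≥ ln(2/0.124) = 2.780621.
So n ≥ 2.780621 / (2·0.146²) = 65.224.
The smallest integer n is 66.

66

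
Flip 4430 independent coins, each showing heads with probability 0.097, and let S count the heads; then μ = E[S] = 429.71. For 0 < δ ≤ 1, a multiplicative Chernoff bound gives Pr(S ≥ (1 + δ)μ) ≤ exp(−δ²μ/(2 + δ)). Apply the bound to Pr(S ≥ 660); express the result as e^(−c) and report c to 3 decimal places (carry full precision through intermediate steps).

Write 660 = (1 + δ)μ, so δ = 660/429.71 − 1 = 0.5359196…
Then the exponent is δ²μ/(2 + δ) = (660 − μ)² / (μ·(2 + δ)) = 48.667521.

48.668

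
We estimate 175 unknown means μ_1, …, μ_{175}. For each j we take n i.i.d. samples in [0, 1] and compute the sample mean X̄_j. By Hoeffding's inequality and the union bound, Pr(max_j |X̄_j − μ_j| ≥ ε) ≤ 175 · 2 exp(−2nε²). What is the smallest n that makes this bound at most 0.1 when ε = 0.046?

Need 2·175·exp(−2nε²) ≤ 0.1, i.e. exp(−2nε²) ≤ 0.1/350.
So 2nε² ≥ ln(350/0.1) = 8.160518.
Hence n ≥ 8.160518/(2·0.046²) = 1928.289.
The smallest integer n is 1929.

1929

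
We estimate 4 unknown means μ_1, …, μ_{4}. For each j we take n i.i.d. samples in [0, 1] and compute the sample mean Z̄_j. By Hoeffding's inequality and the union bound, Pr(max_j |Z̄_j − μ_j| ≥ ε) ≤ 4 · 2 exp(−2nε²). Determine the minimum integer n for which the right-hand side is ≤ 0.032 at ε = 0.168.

98

Need 2·4·exp(−2nε²) ≤ 0.032, i.e. exp(−2nε²) ≤ 0.032/8.
So 2nε² ≥ ln(8/0.032) = 5.521461.
Hence n ≥ 5.521461/(2·0.168²) = 97.815.
The smallest integer n is 98.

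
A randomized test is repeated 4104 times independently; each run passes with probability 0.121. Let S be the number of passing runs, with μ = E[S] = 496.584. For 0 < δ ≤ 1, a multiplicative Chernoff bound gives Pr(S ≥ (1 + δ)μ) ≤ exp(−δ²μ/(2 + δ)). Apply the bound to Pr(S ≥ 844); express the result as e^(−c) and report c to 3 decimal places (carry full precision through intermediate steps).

90.034

Write 844 = (1 + δ)μ, so δ = 844/496.584 − 1 = 0.6996117…
Then the exponent is δ²μ/(2 + δ) = (844 − μ)² / (μ·(2 + δ)) = 90.033804.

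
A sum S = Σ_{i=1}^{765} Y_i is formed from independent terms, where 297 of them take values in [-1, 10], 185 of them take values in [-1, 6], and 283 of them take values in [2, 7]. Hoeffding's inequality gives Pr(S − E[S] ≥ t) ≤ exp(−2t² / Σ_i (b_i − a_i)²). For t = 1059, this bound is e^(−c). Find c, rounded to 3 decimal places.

43.070

Σ(b_i − a_i)² = 297·11² + 185·7² + 283·5² = 52077.
c = 2t² / 52077 = 2·1059² / 52077 = 43.0701.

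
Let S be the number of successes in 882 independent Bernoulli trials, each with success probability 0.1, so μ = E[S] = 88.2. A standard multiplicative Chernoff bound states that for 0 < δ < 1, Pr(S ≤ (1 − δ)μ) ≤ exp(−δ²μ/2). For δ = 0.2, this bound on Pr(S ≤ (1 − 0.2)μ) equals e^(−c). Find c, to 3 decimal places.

1.764

c = δ²μ/2 = 0.2²·88.2/2 = 1.7640.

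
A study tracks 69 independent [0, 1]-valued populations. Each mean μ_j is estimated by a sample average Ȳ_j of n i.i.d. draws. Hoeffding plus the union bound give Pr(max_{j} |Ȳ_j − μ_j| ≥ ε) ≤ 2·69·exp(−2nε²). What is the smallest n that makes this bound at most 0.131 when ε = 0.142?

173

Need 2·69·exp(−2nε²) ≤ 0.131, i.e. exp(−2nε²) ≤ 0.131/138.
So 2nε² ≥ ln(138/0.131) = 6.959812.
Hence n ≥ 6.959812/(2·0.142²) = 172.580.
The smallest integer n is 173.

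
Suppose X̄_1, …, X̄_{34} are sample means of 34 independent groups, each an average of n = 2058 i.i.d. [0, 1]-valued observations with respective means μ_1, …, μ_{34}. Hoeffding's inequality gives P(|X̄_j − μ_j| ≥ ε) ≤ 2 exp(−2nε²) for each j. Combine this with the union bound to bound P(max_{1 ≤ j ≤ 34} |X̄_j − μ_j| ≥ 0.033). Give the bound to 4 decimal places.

0.7689

Per-experiment Hoeffding bound: 2·exp(−2·2058·0.033²) = 2·exp(−4.48232) = 0.022614.
Union bound over 34 events: 34·0.022614 = 0.76888.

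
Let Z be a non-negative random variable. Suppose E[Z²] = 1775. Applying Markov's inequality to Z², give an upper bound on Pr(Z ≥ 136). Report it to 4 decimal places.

0.0960

Since Z ≥ 0, the event {Z ≥ 136} is the same as {Z² ≥ 18496}.
Markov's inequality applied to Z² gives Pr(Z² ≥ 18496) ≤ E[Z²]/18496 = 1775/18496 = 0.0960.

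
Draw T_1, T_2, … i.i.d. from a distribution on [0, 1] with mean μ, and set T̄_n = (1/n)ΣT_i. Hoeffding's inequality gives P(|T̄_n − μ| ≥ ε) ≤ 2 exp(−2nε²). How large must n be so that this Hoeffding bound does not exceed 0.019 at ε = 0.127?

Require 2·exp(−2nε²) ≤ 0.019, i.e. 2nε² ≥ ln(2/0.019) = 4.656463.
So n ≥ 4.656463 / (2·0.127²) = 144.351.
The smallest integer n is 145.

145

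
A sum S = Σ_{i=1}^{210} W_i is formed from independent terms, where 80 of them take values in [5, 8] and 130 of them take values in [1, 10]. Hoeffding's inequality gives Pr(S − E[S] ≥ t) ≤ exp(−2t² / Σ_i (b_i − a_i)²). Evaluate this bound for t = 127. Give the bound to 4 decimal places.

0.0568

Σ(b_i − a_i)² = 80·3² + 130·9² = 11250.
Exponent = 2·127² / 11250 = 2.86738.
Bound = exp(−2.86738) = 0.05685.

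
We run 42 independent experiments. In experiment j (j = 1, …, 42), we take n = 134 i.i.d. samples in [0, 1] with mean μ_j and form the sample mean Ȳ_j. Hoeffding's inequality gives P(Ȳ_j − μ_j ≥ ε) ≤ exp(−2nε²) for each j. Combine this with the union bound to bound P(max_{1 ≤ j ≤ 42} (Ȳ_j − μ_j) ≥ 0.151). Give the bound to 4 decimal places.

Per-experiment Hoeffding bound: exp(−2·134·0.151²) = exp(−6.11067) = 0.0022191.
Union bound over 42 events: 42·0.0022191 = 0.09320.

0.0932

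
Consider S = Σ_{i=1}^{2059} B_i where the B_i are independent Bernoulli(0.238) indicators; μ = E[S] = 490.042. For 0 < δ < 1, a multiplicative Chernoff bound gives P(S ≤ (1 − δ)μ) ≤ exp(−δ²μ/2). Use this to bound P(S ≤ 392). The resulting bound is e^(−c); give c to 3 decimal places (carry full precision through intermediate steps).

9.808

Write 392 = (1 − δ)μ, so δ = 1 − 392/490.042 = 0.2000686…
Then the exponent is δ²μ/2 = (μ − 392)²/(2μ) = 9.807561.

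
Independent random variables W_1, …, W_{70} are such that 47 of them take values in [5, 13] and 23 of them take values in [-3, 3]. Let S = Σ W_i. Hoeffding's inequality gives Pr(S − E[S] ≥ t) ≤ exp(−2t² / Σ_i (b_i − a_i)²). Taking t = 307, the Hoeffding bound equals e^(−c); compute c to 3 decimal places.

49.139

Σ(b_i − a_i)² = 47·8² + 23·6² = 3836.
c = 2t² / 3836 = 2·307² / 3836 = 49.1392.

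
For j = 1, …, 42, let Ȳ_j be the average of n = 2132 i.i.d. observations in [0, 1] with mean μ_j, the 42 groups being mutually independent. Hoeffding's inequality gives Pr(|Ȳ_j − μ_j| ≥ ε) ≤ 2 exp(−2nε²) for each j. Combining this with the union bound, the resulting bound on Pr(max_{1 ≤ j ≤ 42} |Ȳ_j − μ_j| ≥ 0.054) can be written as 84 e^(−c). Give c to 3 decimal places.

12.434

Union bound over the 42 events: Pr(max_{1 ≤ j ≤ 42} |Ȳ_j − μ_j| ≥ 0.054) ≤ 42·2·exp(−2nε²) = 84 exp(−2·2132·0.054²).
So c = 2·2132·0.054² = 12.4338.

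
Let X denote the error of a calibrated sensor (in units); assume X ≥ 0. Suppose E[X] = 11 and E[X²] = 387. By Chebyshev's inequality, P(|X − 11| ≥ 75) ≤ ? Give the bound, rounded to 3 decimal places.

Var(X) = E[X²] − (E[X])² = 387 − 121 = 266.
Chebyshev's inequality: P(|X − μ| ≥ t) ≤ Var(X)/t² = 266/5625 = 0.0473.

0.047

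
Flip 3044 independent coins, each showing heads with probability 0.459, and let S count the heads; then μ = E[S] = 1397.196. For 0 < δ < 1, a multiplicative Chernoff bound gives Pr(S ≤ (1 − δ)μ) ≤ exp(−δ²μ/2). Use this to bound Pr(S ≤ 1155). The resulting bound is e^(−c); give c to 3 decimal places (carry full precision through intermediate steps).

Write 1155 = (1 − δ)μ, so δ = 1 − 1155/1397.196 = 0.1733443…
Then the exponent is δ²μ/2 = (μ − 1155)²/(2μ) = 20.991651.

20.992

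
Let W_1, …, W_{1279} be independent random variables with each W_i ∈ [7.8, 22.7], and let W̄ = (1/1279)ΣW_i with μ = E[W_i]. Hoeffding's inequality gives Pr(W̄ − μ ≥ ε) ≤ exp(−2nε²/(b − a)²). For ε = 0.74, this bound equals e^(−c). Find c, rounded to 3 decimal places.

6.309

c = 2nε²/(b − a)² = 2·1279·0.74² / 14.9² = 6.3094.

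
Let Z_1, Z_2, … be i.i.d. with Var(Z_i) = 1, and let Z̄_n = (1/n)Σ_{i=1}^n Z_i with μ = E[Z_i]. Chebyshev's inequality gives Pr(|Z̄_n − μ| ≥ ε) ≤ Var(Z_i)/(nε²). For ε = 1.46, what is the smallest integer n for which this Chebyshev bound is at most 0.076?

Require 1/(n·1.46²) ≤ 0.076, i.e. n ≥ 1/(0.076·1.46²) = 6.173.
The smallest integer n is 7.

7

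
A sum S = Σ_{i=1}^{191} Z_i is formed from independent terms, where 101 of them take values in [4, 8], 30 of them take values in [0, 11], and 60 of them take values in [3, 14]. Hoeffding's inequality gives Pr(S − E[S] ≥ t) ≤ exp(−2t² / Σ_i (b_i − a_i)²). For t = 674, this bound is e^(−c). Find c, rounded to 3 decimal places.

72.649

Σ(b_i − a_i)² = 101·4² + 30·11² + 60·11² = 12506.
c = 2t² / 12506 = 2·674² / 12506 = 72.6493.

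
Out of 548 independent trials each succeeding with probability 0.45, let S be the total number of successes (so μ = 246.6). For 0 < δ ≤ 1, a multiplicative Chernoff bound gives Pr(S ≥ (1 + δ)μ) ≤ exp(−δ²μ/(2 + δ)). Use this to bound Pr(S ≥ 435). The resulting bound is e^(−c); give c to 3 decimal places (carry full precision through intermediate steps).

Write 435 = (1 + δ)μ, so δ = 435/246.6 − 1 = 0.7639903…
Then the exponent is δ²μ/(2 + δ) = (435 − μ)² / (μ·(2 + δ)) = 52.075352.

52.075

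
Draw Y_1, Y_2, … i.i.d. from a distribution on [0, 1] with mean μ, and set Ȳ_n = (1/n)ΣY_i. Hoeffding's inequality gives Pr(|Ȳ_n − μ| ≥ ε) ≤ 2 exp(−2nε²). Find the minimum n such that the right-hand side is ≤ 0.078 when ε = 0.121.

111

Require 2·exp(−2nε²) ≤ 0.078, i.e. 2nε² ≥ ln(2/0.078) = 3.244194.
So n ≥ 3.244194 / (2·0.121²) = 110.791.
The smallest integer n is 111.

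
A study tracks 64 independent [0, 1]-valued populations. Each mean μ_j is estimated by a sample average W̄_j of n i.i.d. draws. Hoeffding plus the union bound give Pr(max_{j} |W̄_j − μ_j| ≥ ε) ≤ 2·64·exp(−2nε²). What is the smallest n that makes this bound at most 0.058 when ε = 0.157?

157

Need 2·64·exp(−2nε²) ≤ 0.058, i.e. exp(−2nε²) ≤ 0.058/128.
So 2nε² ≥ ln(128/0.058) = 7.699343.
Hence n ≥ 7.699343/(2·0.157²) = 156.180.
The smallest integer n is 157.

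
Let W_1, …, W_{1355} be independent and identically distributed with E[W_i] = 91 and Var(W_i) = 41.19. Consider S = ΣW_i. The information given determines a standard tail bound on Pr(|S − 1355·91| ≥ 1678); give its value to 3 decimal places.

With mean and variance of each term known, Chebyshev's inequality bounds the deviation of the sum (or sample mean).
Var(S) = n·Var(W_i) = 1355·41.19 = 55812.45.
Chebyshev: Pr(|S − 1355·91| ≥ 1678) ≤ Var(S)/1678² = 55812.45/2815684 = 0.0198.

0.020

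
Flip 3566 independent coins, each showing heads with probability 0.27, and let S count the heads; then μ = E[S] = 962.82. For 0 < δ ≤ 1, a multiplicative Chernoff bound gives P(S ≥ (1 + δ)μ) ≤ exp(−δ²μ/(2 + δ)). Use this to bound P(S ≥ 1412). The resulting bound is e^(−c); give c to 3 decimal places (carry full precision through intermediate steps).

84.959

Write 1412 = (1 + δ)μ, so δ = 1412/962.82 − 1 = 0.4665254…
Then the exponent is δ²μ/(2 + δ) = (1412 − μ)² / (μ·(2 + δ)) = 84.959143.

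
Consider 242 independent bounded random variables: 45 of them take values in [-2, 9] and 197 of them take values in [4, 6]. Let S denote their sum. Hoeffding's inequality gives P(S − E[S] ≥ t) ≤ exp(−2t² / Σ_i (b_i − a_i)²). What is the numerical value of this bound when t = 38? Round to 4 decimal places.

Σ(b_i − a_i)² = 45·11² + 197·2² = 6233.
Exponent = 2·38² / 6233 = 0.46334.
Bound = exp(−0.46334) = 0.62918.

0.6292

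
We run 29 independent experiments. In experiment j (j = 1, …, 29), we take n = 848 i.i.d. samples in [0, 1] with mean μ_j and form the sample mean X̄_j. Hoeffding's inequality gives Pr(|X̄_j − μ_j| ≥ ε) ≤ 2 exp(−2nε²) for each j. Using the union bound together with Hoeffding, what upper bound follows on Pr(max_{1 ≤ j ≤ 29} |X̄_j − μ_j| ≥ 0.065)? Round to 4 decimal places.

0.0448

Per-experiment Hoeffding bound: 2·exp(−2·848·0.065²) = 2·exp(−7.16560) = 0.0015454.
Union bound over 29 events: 29·0.0015454 = 0.04482.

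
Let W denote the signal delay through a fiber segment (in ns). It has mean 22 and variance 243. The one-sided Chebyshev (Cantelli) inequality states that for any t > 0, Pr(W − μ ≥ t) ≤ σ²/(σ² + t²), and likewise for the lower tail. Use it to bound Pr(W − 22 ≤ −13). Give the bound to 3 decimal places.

0.590

Here σ² = 243 and t = 13, so σ² + t² = 412.
Cantelli's bound: 243/412 = 0.5898.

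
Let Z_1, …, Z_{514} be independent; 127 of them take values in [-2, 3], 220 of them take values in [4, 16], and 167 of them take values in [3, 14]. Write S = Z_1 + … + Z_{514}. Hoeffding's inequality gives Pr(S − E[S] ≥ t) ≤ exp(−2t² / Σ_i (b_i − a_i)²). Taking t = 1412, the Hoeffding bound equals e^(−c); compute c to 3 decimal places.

Σ(b_i − a_i)² = 127·5² + 220·12² + 167·11² = 55062.
c = 2t² / 55062 = 2·1412² / 55062 = 72.4181.

72.418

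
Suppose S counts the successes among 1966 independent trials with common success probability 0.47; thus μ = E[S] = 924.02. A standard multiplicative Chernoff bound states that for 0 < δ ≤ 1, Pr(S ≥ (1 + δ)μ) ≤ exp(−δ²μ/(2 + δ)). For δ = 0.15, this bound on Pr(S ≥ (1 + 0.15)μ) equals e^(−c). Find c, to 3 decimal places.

9.670

c = δ²μ/(2 + δ) = 0.15²·924.02/(2 + 0.15) = 9.6700.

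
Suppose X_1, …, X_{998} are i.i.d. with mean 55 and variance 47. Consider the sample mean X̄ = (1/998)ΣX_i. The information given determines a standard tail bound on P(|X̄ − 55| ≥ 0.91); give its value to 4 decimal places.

0.0569

With mean and variance of each term known, Chebyshev's inequality bounds the deviation of the sum (or sample mean).
Var(X̄) = Var(X_i)/n = 47/998 = 0.047094.
Chebyshev: P(|X̄ − 55| ≥ 0.91) ≤ Var(X̄)/(0.91)² = 47/(998·0.91²) = 0.0569.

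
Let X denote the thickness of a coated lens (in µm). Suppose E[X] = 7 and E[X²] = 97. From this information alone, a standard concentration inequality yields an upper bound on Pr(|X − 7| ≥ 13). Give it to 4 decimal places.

The first two moments determine the variance, so Chebyshev's inequality is the sharpest standard bound available.
Var(X) = E[X²] − (E[X])² = 97 − 49 = 48.
Chebyshev's inequality: Pr(|X − μ| ≥ t) ≤ Var(X)/t² = 48/169 = 0.2840.

0.2840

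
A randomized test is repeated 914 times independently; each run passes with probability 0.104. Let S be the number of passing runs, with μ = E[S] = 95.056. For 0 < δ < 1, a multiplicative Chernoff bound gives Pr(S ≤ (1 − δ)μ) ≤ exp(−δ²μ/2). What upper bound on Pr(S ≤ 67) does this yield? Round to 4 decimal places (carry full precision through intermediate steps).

Write 67 = (1 − δ)μ, so δ = 1 − 67/95.056 = 0.2951523…
Then the exponent is δ²μ/2 = (μ − 67)²/(2μ) = 4.140397.
Bound = exp(−4.140397) = 0.01592.

0.0159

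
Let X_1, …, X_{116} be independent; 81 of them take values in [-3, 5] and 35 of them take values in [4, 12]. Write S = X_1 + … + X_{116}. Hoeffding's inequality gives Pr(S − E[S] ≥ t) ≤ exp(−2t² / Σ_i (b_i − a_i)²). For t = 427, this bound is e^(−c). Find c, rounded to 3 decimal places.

Σ(b_i − a_i)² = 81·8² + 35·8² = 7424.
c = 2t² / 7424 = 2·427² / 7424 = 49.1188.

49.119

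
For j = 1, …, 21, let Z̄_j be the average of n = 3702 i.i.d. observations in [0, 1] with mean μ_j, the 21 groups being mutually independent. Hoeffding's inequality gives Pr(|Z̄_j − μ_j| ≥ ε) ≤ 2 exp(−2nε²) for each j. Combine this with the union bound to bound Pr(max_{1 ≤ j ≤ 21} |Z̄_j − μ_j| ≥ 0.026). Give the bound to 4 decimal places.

0.2816

Per-experiment Hoeffding bound: 2·exp(−2·3702·0.026²) = 2·exp(−5.00510) = 0.013407.
Union bound over 21 events: 21·0.013407 = 0.28155.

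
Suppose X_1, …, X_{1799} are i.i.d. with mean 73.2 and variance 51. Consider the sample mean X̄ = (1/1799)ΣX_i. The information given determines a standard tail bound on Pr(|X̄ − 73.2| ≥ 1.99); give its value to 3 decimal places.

With mean and variance of each term known, Chebyshev's inequality bounds the deviation of the sum (or sample mean).
Var(X̄) = Var(X_i)/n = 51/1799 = 0.028349.
Chebyshev: Pr(|X̄ − 73.2| ≥ 1.99) ≤ Var(X̄)/(1.99)² = 51/(1799·1.99²) = 0.0072.

0.007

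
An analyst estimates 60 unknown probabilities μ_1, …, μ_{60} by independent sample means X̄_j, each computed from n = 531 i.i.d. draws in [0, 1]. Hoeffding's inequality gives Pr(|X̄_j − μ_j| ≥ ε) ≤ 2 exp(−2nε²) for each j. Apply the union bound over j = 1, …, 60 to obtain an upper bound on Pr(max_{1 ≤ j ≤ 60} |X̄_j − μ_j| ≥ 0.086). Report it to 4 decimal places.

0.0466

Per-experiment Hoeffding bound: 2·exp(−2·531·0.086²) = 2·exp(−7.85455) = 0.00077596.
Union bound over 60 events: 60·0.00077596 = 0.04656.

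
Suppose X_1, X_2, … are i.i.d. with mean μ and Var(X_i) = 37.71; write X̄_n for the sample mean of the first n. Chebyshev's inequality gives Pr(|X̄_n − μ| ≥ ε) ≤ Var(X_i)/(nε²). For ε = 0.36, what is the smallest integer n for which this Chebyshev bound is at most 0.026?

11192

Require 37.71/(n·0.36²) ≤ 0.026, i.e. n ≥ 37.71/(0.026·0.36²) = 11191.239.
The smallest integer n is 11192.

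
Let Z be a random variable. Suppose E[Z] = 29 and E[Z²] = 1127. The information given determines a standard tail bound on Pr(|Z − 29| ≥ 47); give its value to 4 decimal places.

0.1295

The first two moments determine the variance, so Chebyshev's inequality is the sharpest standard bound available.
Var(Z) = E[Z²] − (E[Z])² = 1127 − 841 = 286.
Chebyshev's inequality: Pr(|Z − μ| ≥ t) ≤ Var(Z)/t² = 286/2209 = 0.1295.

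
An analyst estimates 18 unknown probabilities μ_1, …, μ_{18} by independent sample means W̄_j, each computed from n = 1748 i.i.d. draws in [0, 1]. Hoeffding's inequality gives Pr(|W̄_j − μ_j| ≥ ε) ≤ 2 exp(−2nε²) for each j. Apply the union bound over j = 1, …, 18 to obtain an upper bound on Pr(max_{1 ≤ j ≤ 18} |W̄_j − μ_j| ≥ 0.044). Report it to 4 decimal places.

0.0414

Per-experiment Hoeffding bound: 2·exp(−2·1748·0.044²) = 2·exp(−6.76826) = 0.0022994.
Union bound over 18 events: 18·0.0022994 = 0.04139.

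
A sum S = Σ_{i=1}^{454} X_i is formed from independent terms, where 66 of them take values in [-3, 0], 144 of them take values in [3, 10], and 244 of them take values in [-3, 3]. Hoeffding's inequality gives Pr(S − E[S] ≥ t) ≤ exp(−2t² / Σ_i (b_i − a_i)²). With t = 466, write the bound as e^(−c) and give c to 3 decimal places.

26.428

Σ(b_i − a_i)² = 66·3² + 144·7² + 244·6² = 16434.
c = 2t² / 16434 = 2·466² / 16434 = 26.4276.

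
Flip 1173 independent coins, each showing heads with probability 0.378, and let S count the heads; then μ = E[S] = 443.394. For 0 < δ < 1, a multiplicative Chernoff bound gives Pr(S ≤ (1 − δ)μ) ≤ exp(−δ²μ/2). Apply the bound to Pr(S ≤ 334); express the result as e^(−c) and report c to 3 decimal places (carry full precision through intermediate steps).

Write 334 = (1 − δ)μ, so δ = 1 − 334/443.394 = 0.2467196…
Then the exponent is δ²μ/2 = (μ − 334)²/(2μ) = 13.494823.

13.495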